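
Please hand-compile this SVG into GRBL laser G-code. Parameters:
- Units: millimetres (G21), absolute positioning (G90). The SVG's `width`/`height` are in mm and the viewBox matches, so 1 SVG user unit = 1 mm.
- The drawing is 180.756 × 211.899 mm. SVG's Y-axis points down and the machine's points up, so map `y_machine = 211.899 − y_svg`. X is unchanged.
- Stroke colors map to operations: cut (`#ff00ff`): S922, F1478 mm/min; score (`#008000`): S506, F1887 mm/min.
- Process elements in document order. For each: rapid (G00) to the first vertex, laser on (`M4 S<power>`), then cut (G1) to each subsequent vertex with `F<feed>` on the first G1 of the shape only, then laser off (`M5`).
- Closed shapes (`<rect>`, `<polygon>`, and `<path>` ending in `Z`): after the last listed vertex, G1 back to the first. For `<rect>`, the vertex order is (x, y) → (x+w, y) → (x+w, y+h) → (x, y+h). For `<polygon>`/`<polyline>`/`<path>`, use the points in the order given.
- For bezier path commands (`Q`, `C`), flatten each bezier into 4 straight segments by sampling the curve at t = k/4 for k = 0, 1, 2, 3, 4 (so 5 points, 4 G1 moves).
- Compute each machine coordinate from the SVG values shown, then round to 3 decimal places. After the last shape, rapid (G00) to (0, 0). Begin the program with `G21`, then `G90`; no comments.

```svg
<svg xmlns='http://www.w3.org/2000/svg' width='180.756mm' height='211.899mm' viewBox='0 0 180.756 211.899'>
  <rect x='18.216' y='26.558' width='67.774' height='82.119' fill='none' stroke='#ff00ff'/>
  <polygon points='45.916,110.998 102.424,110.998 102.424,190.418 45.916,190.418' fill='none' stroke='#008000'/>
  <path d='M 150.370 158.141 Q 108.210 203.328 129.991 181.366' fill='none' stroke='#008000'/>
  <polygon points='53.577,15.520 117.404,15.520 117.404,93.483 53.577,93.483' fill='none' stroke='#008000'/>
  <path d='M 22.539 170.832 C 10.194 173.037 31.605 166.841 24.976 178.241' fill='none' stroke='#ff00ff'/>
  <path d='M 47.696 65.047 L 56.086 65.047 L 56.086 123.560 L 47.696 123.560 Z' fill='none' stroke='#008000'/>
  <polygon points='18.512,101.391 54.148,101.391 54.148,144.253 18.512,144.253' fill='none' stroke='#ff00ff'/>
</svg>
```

G21
G90
G00 X18.216 Y185.341
M4 S922
G1 X85.990 Y185.341 F1478
G1 X85.990 Y103.222
G1 X18.216 Y103.222
G1 X18.216 Y185.341
M5
G00 X45.916 Y100.901
M4 S506
G1 X102.424 Y100.901 F1887
G1 X102.424 Y21.481
G1 X45.916 Y21.481
G1 X45.916 Y100.901
M5
G00 X150.370 Y53.758
M4 S506
G1 X133.286 Y35.361 F1887
G1 X124.195 Y25.358
G1 X123.097 Y23.749
G1 X129.991 Y30.533
M5
G00 X53.577 Y196.379
M4 S506
G1 X117.404 Y196.379 F1887
G1 X117.404 Y118.416
G1 X53.577 Y118.416
G1 X53.577 Y196.379
M5
G00 X22.539 Y41.067
M4 S922
G1 X18.644 Y40.582 F1478
G1 X21.614 Y40.811
G1 X25.656 Y39.315
G1 X24.976 Y33.658
M5
G00 X47.696 Y146.852
M4 S506
G1 X56.086 Y146.852 F1887
G1 X56.086 Y88.339
G1 X47.696 Y88.339
G1 X47.696 Y146.852
M5
G00 X18.512 Y110.508
M4 S922
G1 X54.148 Y110.508 F1478
G1 X54.148 Y67.646
G1 X18.512 Y67.646
G1 X18.512 Y110.508
M5
G00 X0.000 Y0.000

Since the viewBox matches the mm dimensions, user units are millimetres directly. The only transform is the Y-flip y_m = 211.899 − y_svg.

Shape 1 is a rectangle drawn with `<rect>`. Its stroke #ff00ff means cut at S922, F1478. After flipping Y the toolpath is (18.216,185.341) → (85.990,185.341) → (85.990,103.222) → (18.216,103.222) → (18.216,185.341), returning to the start.

Shape 2 is a rectangle drawn with `<polygon>`. Its stroke #008000 means score at S506, F1887. After flipping Y the toolpath is (45.916,100.901) → (102.424,100.901) → (102.424,21.481) → (45.916,21.481) → (45.916,100.901), returning to the start.

Shape 3 is a quadratic bezier drawn with `<path>`. Its stroke #008000 means score at S506, F1887. After flipping Y the toolpath is (150.370,53.758) → (133.286,35.361) → (124.195,25.358) → (123.097,23.749) → (129.991,30.533).

Shape 4 is a rectangle drawn with `<polygon>`. Its stroke #008000 means score at S506, F1887. After flipping Y the toolpath is (53.577,196.379) → (117.404,196.379) → (117.404,118.416) → (53.577,118.416) → (53.577,196.379), returning to the start.

Shape 5 is a cubic bezier drawn with `<path>`. Its stroke #ff00ff means cut at S922, F1478. After flipping Y the toolpath is (22.539,41.067) → (18.644,40.582) → (21.614,40.811) → (25.656,39.315) → (24.976,33.658).

Shape 6 is a rectangle drawn with `<path>`. Its stroke #008000 means score at S506, F1887. After flipping Y the toolpath is (47.696,146.852) → (56.086,146.852) → (56.086,88.339) → (47.696,88.339) → (47.696,146.852), returning to the start.

Shape 7 is a rectangle drawn with `<polygon>`. Its stroke #ff00ff means cut at S922, F1478. After flipping Y the toolpath is (18.512,110.508) → (54.148,110.508) → (54.148,67.646) → (18.512,67.646) → (18.512,110.508), returning to the start.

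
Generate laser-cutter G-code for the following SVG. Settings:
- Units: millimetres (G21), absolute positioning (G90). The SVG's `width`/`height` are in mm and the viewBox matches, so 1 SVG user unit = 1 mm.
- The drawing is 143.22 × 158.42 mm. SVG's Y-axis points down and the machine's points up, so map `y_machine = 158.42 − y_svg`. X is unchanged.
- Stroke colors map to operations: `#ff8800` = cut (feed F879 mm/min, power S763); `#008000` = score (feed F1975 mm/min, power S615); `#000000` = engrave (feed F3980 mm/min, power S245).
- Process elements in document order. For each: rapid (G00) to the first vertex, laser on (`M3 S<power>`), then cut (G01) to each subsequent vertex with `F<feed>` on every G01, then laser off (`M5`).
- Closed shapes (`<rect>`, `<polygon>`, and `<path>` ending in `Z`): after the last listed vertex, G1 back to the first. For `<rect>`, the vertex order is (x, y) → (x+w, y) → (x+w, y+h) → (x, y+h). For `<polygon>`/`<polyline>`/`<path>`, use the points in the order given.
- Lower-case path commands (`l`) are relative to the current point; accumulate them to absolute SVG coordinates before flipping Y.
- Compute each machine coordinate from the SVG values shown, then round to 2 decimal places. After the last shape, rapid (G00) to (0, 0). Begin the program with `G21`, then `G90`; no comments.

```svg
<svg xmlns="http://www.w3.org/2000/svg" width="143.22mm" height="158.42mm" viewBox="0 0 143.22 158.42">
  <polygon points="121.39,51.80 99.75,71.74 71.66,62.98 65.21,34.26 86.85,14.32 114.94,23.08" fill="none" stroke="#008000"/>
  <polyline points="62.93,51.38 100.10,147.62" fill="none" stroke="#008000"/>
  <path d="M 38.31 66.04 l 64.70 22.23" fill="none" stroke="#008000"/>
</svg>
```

viewBox `0 0 143.22 158.42` with mm width/height → 1 unit = 1 mm. Flip: y_m = 158.42 − y_svg.

**Shape 1** — `<polygon>` regular polygon, stroke `#008000` → score (S615, F1975). Machine vertices: (121.39,106.62) → (99.75,86.68) → (71.66,95.44) → (65.21,124.16) → (86.85,144.10) → (114.94,135.34) → (121.39,106.62). Closed: final G1 returns to the first vertex.

**Shape 2** — `<polyline>` line segment, stroke `#008000` → score (S615, F1975). Machine vertices: (62.93,107.04) → (100.10,10.80). Open path.

**Shape 3** — `<path>` line segment, stroke `#008000` → score (S615, F1975). Machine vertices: (38.31,92.38) → (103.01,70.15). Open path.

G21
G90
G00 X121.39 Y106.62
M3 S615
G01 X99.75 Y86.68 F1975
G01 X71.66 Y95.44 F1975
G01 X65.21 Y124.16 F1975
G01 X86.85 Y144.10 F1975
G01 X114.94 Y135.34 F1975
G01 X121.39 Y106.62 F1975
M5
G00 X62.93 Y107.04
M3 S615
G01 X100.10 Y10.80 F1975
M5
G00 X38.31 Y92.38
M3 S615
G01 X103.01 Y70.15 F1975
M5
G00 X0.00 Y0.00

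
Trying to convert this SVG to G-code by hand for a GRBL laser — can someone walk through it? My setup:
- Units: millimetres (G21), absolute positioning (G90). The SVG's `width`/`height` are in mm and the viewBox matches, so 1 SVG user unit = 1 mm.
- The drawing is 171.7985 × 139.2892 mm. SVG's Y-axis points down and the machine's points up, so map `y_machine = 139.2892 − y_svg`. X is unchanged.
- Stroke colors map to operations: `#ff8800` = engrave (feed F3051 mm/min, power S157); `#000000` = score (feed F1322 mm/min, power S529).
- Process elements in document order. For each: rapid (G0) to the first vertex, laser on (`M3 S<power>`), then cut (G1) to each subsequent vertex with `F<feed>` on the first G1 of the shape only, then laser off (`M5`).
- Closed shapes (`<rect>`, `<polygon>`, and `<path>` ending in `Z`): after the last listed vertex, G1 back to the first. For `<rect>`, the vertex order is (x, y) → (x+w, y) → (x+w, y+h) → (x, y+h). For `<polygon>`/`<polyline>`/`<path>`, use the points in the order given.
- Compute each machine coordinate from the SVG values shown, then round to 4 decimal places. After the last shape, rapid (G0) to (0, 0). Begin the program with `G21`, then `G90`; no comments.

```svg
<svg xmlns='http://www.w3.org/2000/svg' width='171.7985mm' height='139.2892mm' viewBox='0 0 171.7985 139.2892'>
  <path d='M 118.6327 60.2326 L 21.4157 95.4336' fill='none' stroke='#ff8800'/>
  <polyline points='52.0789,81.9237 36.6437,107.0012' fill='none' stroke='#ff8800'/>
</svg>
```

viewBox `0 0 171.7985 139.2892` with mm width/height → 1 unit = 1 mm. Flip: y_m = 139.2892 − y_svg.

**Shape 1** — `<path>` line segment, stroke `#ff8800` → engrave (S157, F3051). Machine vertices: (118.6327,79.0566) → (21.4157,43.8556). Open path.

**Shape 2** — `<polyline>` line segment, stroke `#ff8800` → engrave (S157, F3051). Machine vertices: (52.0789,57.3655) → (36.6437,32.2880). Open path.

G21
G90
G0 X118.6327 Y79.0566
M3 S157
G1 X21.4157 Y43.8556 F3051
M5
G0 X52.0789 Y57.3655
M3 S157
G1 X36.6437 Y32.2880 F3051
M5
G0 X0.0000 Y0.0000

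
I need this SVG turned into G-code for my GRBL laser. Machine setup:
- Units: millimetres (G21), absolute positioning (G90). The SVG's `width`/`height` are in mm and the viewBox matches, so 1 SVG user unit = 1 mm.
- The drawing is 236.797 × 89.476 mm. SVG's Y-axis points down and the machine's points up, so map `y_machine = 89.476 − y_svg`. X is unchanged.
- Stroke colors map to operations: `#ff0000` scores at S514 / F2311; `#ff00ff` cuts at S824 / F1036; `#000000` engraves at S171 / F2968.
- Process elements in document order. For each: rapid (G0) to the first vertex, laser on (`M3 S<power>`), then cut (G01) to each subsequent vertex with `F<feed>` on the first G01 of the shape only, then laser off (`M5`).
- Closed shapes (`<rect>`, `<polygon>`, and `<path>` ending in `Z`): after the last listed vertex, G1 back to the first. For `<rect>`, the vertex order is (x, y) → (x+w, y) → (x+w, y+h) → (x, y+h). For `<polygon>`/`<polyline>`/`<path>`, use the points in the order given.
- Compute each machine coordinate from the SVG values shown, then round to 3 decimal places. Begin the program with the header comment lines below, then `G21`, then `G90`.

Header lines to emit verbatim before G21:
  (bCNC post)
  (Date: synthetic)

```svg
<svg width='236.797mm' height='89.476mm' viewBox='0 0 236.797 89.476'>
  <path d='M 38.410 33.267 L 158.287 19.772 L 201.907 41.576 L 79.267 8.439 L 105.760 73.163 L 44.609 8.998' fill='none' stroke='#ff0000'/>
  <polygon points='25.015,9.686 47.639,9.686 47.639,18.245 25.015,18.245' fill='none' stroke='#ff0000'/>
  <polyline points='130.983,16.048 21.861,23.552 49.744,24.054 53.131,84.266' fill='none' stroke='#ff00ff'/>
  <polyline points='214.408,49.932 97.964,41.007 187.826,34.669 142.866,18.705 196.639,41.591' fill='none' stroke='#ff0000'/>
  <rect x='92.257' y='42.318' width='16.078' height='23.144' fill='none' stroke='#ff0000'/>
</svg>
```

1 u = 1 mm; y_m = 89.476 − y.

[1] `<path>` open polyline, #ff0000→score S514 F2311: (38.410,56.209) → (158.287,69.704) → (201.907,47.900) → (79.267,81.037) → (105.760,16.313) → (44.609,80.478)

[2] `<polygon>` rectangle, #ff0000→score S514 F2311: (25.015,79.790) → (47.639,79.790) → (47.639,71.231) → (25.015,71.231) → (25.015,79.790) (closed)

[3] `<polyline>` open polyline, #ff00ff→cut S824 F1036: (130.983,73.428) → (21.861,65.924) → (49.744,65.422) → (53.131,5.210)

[4] `<polyline>` open polyline, #ff0000→score S514 F2311: (214.408,39.544) → (97.964,48.469) → (187.826,54.807) → (142.866,70.771) → (196.639,47.885)

[5] `<rect>` rectangle, #ff0000→score S514 F2311: (92.257,47.158) → (108.335,47.158) → (108.335,24.014) → (92.257,24.014) → (92.257,47.158) (closed)

(bCNC post)
(Date: synthetic)
G21
G90
G0 X38.410 Y56.209
M3 S514
G01 X158.287 Y69.704 F2311
G01 X201.907 Y47.900
G01 X79.267 Y81.037
G01 X105.760 Y16.313
G01 X44.609 Y80.478
M5
G0 X25.015 Y79.790
M3 S514
G01 X47.639 Y79.790 F2311
G01 X47.639 Y71.231
G01 X25.015 Y71.231
G01 X25.015 Y79.790
M5
G0 X130.983 Y73.428
M3 S824
G01 X21.861 Y65.924 F1036
G01 X49.744 Y65.422
G01 X53.131 Y5.210
M5
G0 X214.408 Y39.544
M3 S514
G01 X97.964 Y48.469 F2311
G01 X187.826 Y54.807
G01 X142.866 Y70.771
G01 X196.639 Y47.885
M5
G0 X92.257 Y47.158
M3 S514
G01 X108.335 Y47.158 F2311
G01 X108.335 Y24.014
G01 X92.257 Y24.014
G01 X92.257 Y47.158
M5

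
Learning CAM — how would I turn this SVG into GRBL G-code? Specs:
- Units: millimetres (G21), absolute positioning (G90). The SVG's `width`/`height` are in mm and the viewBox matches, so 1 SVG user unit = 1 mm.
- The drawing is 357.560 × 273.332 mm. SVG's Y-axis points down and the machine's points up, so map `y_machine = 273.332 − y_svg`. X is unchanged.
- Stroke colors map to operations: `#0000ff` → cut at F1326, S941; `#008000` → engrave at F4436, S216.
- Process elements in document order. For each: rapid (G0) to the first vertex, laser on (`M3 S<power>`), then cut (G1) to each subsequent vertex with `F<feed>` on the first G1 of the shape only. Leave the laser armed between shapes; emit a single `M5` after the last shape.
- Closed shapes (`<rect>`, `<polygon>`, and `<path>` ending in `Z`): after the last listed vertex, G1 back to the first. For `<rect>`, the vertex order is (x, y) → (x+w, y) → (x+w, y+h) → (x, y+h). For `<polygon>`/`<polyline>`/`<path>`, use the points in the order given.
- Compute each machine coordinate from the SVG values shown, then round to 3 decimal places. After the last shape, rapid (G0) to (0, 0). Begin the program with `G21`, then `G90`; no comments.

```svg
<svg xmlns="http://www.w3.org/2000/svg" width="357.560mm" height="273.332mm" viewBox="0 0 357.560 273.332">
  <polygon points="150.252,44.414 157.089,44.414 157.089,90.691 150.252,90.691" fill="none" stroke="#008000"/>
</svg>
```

1 u = 1 mm; y_m = 273.332 − y.

[1] `<polygon>` rectangle, #008000→engrave S216 F4436: (150.252,228.918) → (157.089,228.918) → (157.089,182.641) → (150.252,182.641) → (150.252,228.918) (closed)

G21
G90
G0 X150.252 Y228.918
M3 S216
G1 X157.089 Y228.918 F4436
G1 X157.089 Y182.641
G1 X150.252 Y182.641
G1 X150.252 Y228.918
M5
G0 X0.000 Y0.000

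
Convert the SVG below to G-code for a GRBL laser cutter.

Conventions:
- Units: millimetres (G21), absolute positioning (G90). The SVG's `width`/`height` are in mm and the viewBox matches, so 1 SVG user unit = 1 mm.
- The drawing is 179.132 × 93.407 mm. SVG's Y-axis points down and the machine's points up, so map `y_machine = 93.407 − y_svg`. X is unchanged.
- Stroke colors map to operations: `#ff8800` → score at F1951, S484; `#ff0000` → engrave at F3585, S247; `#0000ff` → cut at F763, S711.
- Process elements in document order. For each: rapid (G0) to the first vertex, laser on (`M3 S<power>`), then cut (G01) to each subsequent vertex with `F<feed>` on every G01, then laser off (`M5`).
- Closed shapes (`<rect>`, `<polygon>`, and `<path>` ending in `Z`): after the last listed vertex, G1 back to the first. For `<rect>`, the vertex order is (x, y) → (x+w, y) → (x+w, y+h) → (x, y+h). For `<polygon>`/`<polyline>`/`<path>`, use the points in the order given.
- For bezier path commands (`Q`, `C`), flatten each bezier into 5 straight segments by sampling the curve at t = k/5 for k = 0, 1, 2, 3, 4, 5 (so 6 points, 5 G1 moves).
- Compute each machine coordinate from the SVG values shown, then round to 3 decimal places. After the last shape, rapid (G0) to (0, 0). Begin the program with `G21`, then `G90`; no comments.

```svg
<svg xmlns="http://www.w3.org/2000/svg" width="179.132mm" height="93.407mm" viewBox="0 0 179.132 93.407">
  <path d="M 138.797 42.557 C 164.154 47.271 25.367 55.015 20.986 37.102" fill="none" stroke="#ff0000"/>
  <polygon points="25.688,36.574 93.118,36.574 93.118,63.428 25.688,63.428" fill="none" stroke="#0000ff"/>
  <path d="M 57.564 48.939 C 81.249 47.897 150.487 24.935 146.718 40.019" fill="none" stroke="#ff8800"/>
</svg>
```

1 u = 1 mm; y_m = 93.407 − y.

[1] `<path>` cubic bezier, #ff0000→engrave S247 F3585: (138.797,50.850) → (136.702,47.887) → (109.543,45.575) → (71.651,45.289) → (37.355,48.407) → (20.986,56.305)

[2] `<polygon>` rectangle, #0000ff→cut S711 F763: (25.688,56.833) → (93.118,56.833) → (93.118,29.979) → (25.688,29.979) → (25.688,56.833) (closed)

[3] `<path>` cubic bezier, #ff8800→score S484 F1951: (57.564,44.468) → (76.293,47.244) → (100.264,52.402) → (123.785,57.065) → (141.167,58.353) → (146.718,53.388)

G21
G90
G0 X138.797 Y50.850
M3 S247
G01 X136.702 Y47.887 F3585
G01 X109.543 Y45.575 F3585
G01 X71.651 Y45.289 F3585
G01 X37.355 Y48.407 F3585
G01 X20.986 Y56.305 F3585
M5
G0 X25.688 Y56.833
M3 S711
G01 X93.118 Y56.833 F763
G01 X93.118 Y29.979 F763
G01 X25.688 Y29.979 F763
G01 X25.688 Y56.833 F763
M5
G0 X57.564 Y44.468
M3 S484
G01 X76.293 Y47.244 F1951
G01 X100.264 Y52.402 F1951
G01 X123.785 Y57.065 F1951
G01 X141.167 Y58.353 F1951
G01 X146.718 Y53.388 F1951
M5
G0 X0.000 Y0.000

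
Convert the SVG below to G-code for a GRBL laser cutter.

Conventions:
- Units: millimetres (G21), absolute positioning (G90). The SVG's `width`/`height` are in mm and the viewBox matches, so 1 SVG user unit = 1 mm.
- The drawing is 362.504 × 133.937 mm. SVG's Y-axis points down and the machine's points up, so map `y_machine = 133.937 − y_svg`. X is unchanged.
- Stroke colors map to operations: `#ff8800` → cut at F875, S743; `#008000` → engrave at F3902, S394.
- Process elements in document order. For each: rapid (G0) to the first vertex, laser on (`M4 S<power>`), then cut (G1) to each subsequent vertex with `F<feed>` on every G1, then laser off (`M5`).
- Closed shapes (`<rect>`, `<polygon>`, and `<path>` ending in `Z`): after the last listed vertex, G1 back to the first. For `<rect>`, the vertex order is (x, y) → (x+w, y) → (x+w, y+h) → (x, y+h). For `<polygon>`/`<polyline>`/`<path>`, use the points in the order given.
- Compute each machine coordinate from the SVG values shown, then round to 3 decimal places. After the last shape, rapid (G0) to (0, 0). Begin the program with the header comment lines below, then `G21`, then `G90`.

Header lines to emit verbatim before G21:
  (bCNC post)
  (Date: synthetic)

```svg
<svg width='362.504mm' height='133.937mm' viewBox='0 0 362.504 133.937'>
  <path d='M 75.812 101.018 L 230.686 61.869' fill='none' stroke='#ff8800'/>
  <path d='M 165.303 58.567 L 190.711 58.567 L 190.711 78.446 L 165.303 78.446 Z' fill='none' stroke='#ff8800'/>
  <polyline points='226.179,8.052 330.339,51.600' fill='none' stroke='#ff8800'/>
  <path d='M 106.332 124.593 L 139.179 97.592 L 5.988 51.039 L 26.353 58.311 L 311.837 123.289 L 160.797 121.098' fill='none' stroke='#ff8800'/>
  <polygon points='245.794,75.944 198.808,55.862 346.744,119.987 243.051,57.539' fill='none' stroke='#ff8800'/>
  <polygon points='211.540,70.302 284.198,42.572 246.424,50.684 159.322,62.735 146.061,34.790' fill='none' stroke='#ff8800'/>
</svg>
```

1 u = 1 mm; y_m = 133.937 − y.

[1] `<path>` line segment, #ff8800→cut S743 F875: (75.812,32.919) → (230.686,72.068)

[2] `<path>` rectangle, #ff8800→cut S743 F875: (165.303,75.370) → (190.711,75.370) → (190.711,55.491) → (165.303,55.491) → (165.303,75.370) (closed)

[3] `<polyline>` line segment, #ff8800→cut S743 F875: (226.179,125.885) → (330.339,82.337)

[4] `<path>` open polyline, #ff8800→cut S743 F875: (106.332,9.344) → (139.179,36.345) → (5.988,82.898) → (26.353,75.626) → (311.837,10.648) → (160.797,12.839)

[5] `<polygon>` closed polygon, #ff8800→cut S743 F875: (245.794,57.993) → (198.808,78.075) → (346.744,13.950) → (243.051,76.398) → (245.794,57.993) (closed)

[6] `<polygon>` closed polygon, #ff8800→cut S743 F875: (211.540,63.635) → (284.198,91.365) → (246.424,83.253) → (159.322,71.202) → (146.061,99.147) → (211.540,63.635) (closed)

(bCNC post)
(Date: synthetic)
G21
G90
G0 X75.812 Y32.919
M4 S743
G1 X230.686 Y72.068 F875
M5
G0 X165.303 Y75.370
M4 S743
G1 X190.711 Y75.370 F875
G1 X190.711 Y55.491 F875
G1 X165.303 Y55.491 F875
G1 X165.303 Y75.370 F875
M5
G0 X226.179 Y125.885
M4 S743
G1 X330.339 Y82.337 F875
M5
G0 X106.332 Y9.344
M4 S743
G1 X139.179 Y36.345 F875
G1 X5.988 Y82.898 F875
G1 X26.353 Y75.626 F875
G1 X311.837 Y10.648 F875
G1 X160.797 Y12.839 F875
M5
G0 X245.794 Y57.993
M4 S743
G1 X198.808 Y78.075 F875
G1 X346.744 Y13.950 F875
G1 X243.051 Y76.398 F875
G1 X245.794 Y57.993 F875
M5
G0 X211.540 Y63.635
M4 S743
G1 X284.198 Y91.365 F875
G1 X246.424 Y83.253 F875
G1 X159.322 Y71.202 F875
G1 X146.061 Y99.147 F875
G1 X211.540 Y63.635 F875
M5
G0 X0.000 Y0.000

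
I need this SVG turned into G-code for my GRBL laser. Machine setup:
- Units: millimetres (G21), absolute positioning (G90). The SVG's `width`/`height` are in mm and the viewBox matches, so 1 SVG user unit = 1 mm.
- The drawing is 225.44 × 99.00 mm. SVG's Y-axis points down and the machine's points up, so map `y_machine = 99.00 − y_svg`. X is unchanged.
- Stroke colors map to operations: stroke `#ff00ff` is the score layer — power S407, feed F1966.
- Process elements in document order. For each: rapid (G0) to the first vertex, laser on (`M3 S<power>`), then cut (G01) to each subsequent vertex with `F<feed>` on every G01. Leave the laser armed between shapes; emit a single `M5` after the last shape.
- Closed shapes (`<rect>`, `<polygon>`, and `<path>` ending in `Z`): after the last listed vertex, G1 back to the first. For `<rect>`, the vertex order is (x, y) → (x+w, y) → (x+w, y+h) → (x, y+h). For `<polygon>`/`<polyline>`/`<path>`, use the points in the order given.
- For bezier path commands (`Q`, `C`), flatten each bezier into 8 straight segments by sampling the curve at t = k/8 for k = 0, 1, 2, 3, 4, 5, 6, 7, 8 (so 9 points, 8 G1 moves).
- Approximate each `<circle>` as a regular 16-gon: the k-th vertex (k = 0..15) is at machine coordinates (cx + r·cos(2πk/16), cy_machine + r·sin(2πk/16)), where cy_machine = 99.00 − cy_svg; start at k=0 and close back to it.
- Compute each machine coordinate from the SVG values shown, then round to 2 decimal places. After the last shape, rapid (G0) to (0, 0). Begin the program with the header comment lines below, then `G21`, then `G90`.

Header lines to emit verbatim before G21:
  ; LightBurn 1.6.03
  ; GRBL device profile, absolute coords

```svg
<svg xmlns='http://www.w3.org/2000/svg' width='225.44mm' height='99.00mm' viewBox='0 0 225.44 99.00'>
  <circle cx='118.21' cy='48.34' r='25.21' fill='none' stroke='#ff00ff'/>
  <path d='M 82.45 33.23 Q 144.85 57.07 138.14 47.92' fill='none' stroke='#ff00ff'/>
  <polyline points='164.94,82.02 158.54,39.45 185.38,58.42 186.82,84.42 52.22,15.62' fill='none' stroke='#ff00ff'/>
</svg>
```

Since the viewBox matches the mm dimensions, user units are millimetres directly. The only transform is the Y-flip y_m = 99.00 − y_svg.

Shape 1 is a circle drawn with `<circle>`. Its stroke #ff00ff means score at S407, F1966. After flipping Y the toolpath is (143.42,50.66) → (141.50,60.31) → (136.04,68.49) → (127.86,73.95) → (118.21,75.87) → (108.56,73.95) → (100.38,68.49) → (94.92,60.31) → (93.00,50.66) → (94.92,41.01) → (100.38,32.83) → (108.56,27.37) → (118.21,25.45) → (127.86,27.37) → (136.04,32.83) → (141.50,41.01) → (143.42,50.66), returning to the start.

Shape 2 is a quadratic bezier drawn with `<path>`. Its stroke #ff00ff means score at S407, F1966. After flipping Y the toolpath is (82.45,65.77) → (96.97,60.33) → (109.33,55.91) → (119.53,52.53) → (127.57,50.18) → (133.45,48.86) → (137.18,48.57) → (138.74,49.31) → (138.14,51.08).

Shape 3 is a open polyline drawn with `<polyline>`. Its stroke #ff00ff means score at S407, F1966. After flipping Y the toolpath is (164.94,16.98) → (158.54,59.55) → (185.38,40.58) → (186.82,14.58) → (52.22,83.38).

; LightBurn 1.6.03
; GRBL device profile, absolute coords
G21
G90
G0 X143.42 Y50.66
M3 S407
G01 X141.50 Y60.31 F1966
G01 X136.04 Y68.49 F1966
G01 X127.86 Y73.95 F1966
G01 X118.21 Y75.87 F1966
G01 X108.56 Y73.95 F1966
G01 X100.38 Y68.49 F1966
G01 X94.92 Y60.31 F1966
G01 X93.00 Y50.66 F1966
G01 X94.92 Y41.01 F1966
G01 X100.38 Y32.83 F1966
G01 X108.56 Y27.37 F1966
G01 X118.21 Y25.45 F1966
G01 X127.86 Y27.37 F1966
G01 X136.04 Y32.83 F1966
G01 X141.50 Y41.01 F1966
G01 X143.42 Y50.66 F1966
G0 X82.45 Y65.77
M3 S407
G01 X96.97 Y60.33 F1966
G01 X109.33 Y55.91 F1966
G01 X119.53 Y52.53 F1966
G01 X127.57 Y50.18 F1966
G01 X133.45 Y48.86 F1966
G01 X137.18 Y48.57 F1966
G01 X138.74 Y49.31 F1966
G01 X138.14 Y51.08 F1966
G0 X164.94 Y16.98
M3 S407
G01 X158.54 Y59.55 F1966
G01 X185.38 Y40.58 F1966
G01 X186.82 Y14.58 F1966
G01 X52.22 Y83.38 F1966
M5
G0 X0.00 Y0.00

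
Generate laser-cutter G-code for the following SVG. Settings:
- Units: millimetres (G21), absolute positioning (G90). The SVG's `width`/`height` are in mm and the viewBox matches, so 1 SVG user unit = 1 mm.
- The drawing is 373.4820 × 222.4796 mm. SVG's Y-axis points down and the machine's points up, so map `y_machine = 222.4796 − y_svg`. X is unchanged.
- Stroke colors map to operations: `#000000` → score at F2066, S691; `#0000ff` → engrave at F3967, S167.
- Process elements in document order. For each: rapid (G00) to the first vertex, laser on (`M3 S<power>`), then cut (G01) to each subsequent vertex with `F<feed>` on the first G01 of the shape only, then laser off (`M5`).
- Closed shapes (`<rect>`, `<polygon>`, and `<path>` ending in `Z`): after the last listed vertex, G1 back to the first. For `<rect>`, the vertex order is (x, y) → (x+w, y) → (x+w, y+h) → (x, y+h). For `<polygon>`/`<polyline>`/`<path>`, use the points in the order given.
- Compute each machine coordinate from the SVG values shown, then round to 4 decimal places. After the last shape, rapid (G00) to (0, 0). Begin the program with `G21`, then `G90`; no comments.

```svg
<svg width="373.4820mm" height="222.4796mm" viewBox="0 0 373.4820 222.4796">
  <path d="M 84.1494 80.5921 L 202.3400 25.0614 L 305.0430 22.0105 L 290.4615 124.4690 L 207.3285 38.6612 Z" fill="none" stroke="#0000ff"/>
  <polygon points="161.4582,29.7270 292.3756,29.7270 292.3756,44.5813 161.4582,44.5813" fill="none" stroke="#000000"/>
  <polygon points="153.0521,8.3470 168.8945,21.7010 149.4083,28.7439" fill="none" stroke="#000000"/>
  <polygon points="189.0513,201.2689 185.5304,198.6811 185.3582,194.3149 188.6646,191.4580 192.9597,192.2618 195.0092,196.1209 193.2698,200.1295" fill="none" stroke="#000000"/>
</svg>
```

1 u = 1 mm; y_m = 222.4796 − y.

[1] `<path>` closed polygon, #0000ff→engrave S167 F3967: (84.1494,141.8875) → (202.3400,197.4182) → (305.0430,200.4691) → (290.4615,98.0106) → (207.3285,183.8184) → (84.1494,141.8875) (closed)

[2] `<polygon>` rectangle, #000000→score S691 F2066: (161.4582,192.7526) → (292.3756,192.7526) → (292.3756,177.8983) → (161.4582,177.8983) → (161.4582,192.7526) (closed)

[3] `<polygon>` regular polygon, #000000→score S691 F2066: (153.0521,214.1326) → (168.8945,200.7786) → (149.4083,193.7357) → (153.0521,214.1326) (closed)

[4] `<polygon>` regular polygon, #000000→score S691 F2066: (189.0513,21.2107) → (185.5304,23.7985) → (185.3582,28.1647) → (188.6646,31.0216) → (192.9597,30.2178) → (195.0092,26.3587) → (193.2698,22.3501) → (189.0513,21.2107) (closed)

G21
G90
G00 X84.1494 Y141.8875
M3 S167
G01 X202.3400 Y197.4182 F3967
G01 X305.0430 Y200.4691
G01 X290.4615 Y98.0106
G01 X207.3285 Y183.8184
G01 X84.1494 Y141.8875
M5
G00 X161.4582 Y192.7526
M3 S691
G01 X292.3756 Y192.7526 F2066
G01 X292.3756 Y177.8983
G01 X161.4582 Y177.8983
G01 X161.4582 Y192.7526
M5
G00 X153.0521 Y214.1326
M3 S691
G01 X168.8945 Y200.7786 F2066
G01 X149.4083 Y193.7357
G01 X153.0521 Y214.1326
M5
G00 X189.0513 Y21.2107
M3 S691
G01 X185.5304 Y23.7985 F2066
G01 X185.3582 Y28.1647
G01 X188.6646 Y31.0216
G01 X192.9597 Y30.2178
G01 X195.0092 Y26.3587
G01 X193.2698 Y22.3501
G01 X189.0513 Y21.2107
M5
G00 X0.0000 Y0.0000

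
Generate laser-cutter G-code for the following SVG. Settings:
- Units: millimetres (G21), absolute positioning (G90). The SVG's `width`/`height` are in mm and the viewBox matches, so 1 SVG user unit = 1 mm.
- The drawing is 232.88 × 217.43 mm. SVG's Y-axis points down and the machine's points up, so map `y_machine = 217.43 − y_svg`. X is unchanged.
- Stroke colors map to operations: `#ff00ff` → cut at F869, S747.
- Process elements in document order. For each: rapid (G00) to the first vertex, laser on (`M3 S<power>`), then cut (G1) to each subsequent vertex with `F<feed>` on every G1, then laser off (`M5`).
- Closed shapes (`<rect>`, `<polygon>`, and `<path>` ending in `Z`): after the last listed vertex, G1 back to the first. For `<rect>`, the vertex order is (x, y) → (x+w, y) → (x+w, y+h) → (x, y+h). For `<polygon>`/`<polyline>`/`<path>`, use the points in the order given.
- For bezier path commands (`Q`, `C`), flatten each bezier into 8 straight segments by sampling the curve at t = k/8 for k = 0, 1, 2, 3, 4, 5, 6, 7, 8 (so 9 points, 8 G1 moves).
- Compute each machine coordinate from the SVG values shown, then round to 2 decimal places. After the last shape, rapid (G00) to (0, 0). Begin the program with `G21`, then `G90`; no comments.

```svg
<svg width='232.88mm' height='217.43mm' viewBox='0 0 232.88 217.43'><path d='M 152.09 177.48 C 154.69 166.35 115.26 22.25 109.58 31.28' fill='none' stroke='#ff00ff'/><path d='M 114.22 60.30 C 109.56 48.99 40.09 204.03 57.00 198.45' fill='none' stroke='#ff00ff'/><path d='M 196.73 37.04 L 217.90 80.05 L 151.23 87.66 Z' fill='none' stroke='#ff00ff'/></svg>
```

viewBox `0 0 232.88 217.43` with mm width/height → 1 unit = 1 mm. Flip: y_m = 217.43 − y_svg.

**Shape 1** — `<path>` cubic bezier, stroke `#ff00ff` → cut (S747, F869). Control points (SVG): P0=(152.09,177.48), P1=(154.69,166.35), P2=(115.26,22.25), P3=(109.58,31.28); sampled at t=k/8. Machine vertices: (152.09,39.95) → (151.24,49.80) → (147.34,68.76) → (141.28,93.48) → (133.94,120.61) → (126.21,146.79) → (118.98,168.68) → (113.14,182.92) → (109.58,186.15). Open path.

**Shape 2** — `<path>` cubic bezier, stroke `#ff00ff` → cut (S747, F869). Control points (SVG): P0=(114.22,60.30), P1=(109.56,48.99), P2=(40.09,204.03), P3=(57.00,198.45); sampled at t=k/8. Machine vertices: (114.22,157.13) → (109.73,154.21) → (100.94,139.53) → (89.61,116.92) → (77.52,90.20) → (66.44,63.22) → (58.15,39.80) → (54.41,23.78) → (57.00,18.98). Open path.

**Shape 3** — `<path>` closed polygon, stroke `#ff00ff` → cut (S747, F869). Machine vertices: (196.73,180.39) → (217.90,137.38) → (151.23,129.77) → (196.73,180.39). Closed: final G1 returns to the first vertex.

G21
G90
G00 X152.09 Y39.95
M3 S747
G1 X151.24 Y49.80 F869
G1 X147.34 Y68.76 F869
G1 X141.28 Y93.48 F869
G1 X133.94 Y120.61 F869
G1 X126.21 Y146.79 F869
G1 X118.98 Y168.68 F869
G1 X113.14 Y182.92 F869
G1 X109.58 Y186.15 F869
M5
G00 X114.22 Y157.13
M3 S747
G1 X109.73 Y154.21 F869
G1 X100.94 Y139.53 F869
G1 X89.61 Y116.92 F869
G1 X77.52 Y90.20 F869
G1 X66.44 Y63.22 F869
G1 X58.15 Y39.80 F869
G1 X54.41 Y23.78 F869
G1 X57.00 Y18.98 F869
M5
G00 X196.73 Y180.39
M3 S747
G1 X217.90 Y137.38 F869
G1 X151.23 Y129.77 F869
G1 X196.73 Y180.39 F869
M5
G00 X0.00 Y0.00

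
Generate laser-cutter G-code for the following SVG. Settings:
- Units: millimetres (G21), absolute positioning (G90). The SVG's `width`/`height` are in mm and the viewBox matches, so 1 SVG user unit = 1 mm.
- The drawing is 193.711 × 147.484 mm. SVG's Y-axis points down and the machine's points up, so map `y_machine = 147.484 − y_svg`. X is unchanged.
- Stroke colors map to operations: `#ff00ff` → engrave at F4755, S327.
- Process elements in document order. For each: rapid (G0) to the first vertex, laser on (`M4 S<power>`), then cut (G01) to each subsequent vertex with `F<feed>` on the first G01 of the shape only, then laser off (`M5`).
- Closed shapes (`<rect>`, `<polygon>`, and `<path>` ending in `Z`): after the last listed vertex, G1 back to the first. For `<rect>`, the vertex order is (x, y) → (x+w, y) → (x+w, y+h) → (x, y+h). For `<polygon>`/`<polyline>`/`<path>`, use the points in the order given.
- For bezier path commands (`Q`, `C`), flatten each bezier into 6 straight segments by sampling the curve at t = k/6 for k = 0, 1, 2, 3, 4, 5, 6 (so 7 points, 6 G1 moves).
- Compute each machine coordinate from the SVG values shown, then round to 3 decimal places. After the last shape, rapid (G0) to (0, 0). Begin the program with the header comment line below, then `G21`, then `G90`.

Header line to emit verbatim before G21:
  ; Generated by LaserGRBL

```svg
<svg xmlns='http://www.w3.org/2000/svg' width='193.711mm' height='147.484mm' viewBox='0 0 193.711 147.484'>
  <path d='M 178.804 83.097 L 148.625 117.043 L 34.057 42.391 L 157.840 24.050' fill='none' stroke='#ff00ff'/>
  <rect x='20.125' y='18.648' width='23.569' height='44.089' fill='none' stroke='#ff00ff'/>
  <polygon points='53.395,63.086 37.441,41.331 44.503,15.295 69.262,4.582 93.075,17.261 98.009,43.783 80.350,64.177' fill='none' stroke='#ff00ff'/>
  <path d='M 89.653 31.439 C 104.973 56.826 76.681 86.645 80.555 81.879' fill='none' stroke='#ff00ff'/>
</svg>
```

; Generated by LaserGRBL
G21
G90
G0 X178.804 Y64.387
M4 S327
G01 X148.625 Y30.441 F4755
G01 X34.057 Y105.093
G01 X157.840 Y123.434
M5
G0 X20.125 Y128.836
M4 S327
G01 X43.694 Y128.836 F4755
G01 X43.694 Y84.747
G01 X20.125 Y84.747
G01 X20.125 Y128.836
M5
G0 X53.395 Y84.398
M4 S327
G01 X37.441 Y106.153 F4755
G01 X44.503 Y132.189
G01 X69.262 Y142.902
G01 X93.075 Y130.223
G01 X98.009 Y103.701
G01 X80.350 Y83.307
G01 X53.395 Y84.398
M5
G0 X89.653 Y116.045
M4 S327
G01 X94.029 Y103.163 F4755
G01 X93.242 Y90.626
G01 X89.396 Y79.518
G01 X84.596 Y70.922
G01 X80.948 Y65.923
G01 X80.555 Y65.605
M5
G0 X0.000 Y0.000

viewBox `0 0 193.711 147.484` with mm width/height → 1 unit = 1 mm. Flip: y_m = 147.484 − y_svg.

**Shape 1** — `<path>` open polyline, stroke `#ff00ff` → engrave (S327, F4755). Machine vertices: (178.804,64.387) → (148.625,30.441) → (34.057,105.093) → (157.840,123.434). Open path.

**Shape 2** — `<rect>` rectangle, stroke `#ff00ff` → engrave (S327, F4755). Machine vertices: (20.125,128.836) → (43.694,128.836) → (43.694,84.747) → (20.125,84.747) → (20.125,128.836). Closed: final G1 returns to the first vertex.

**Shape 3** — `<polygon>` regular polygon, stroke `#ff00ff` → engrave (S327, F4755). Machine vertices: (53.395,84.398) → (37.441,106.153) → (44.503,132.189) → (69.262,142.902) → (93.075,130.223) → (98.009,103.701) → (80.350,83.307) → (53.395,84.398). Closed: final G1 returns to the first vertex.

**Shape 4** — `<path>` cubic bezier, stroke `#ff00ff` → engrave (S327, F4755). Control points (SVG): P0=(89.653,31.439), P1=(104.973,56.826), P2=(76.681,86.645), P3=(80.555,81.879); sampled at t=k/6. Machine vertices: (89.653,116.045) → (94.029,103.163) → (93.242,90.626) → (89.396,79.518) → (84.596,70.922) → (80.948,65.923) → (80.555,65.605). Open path.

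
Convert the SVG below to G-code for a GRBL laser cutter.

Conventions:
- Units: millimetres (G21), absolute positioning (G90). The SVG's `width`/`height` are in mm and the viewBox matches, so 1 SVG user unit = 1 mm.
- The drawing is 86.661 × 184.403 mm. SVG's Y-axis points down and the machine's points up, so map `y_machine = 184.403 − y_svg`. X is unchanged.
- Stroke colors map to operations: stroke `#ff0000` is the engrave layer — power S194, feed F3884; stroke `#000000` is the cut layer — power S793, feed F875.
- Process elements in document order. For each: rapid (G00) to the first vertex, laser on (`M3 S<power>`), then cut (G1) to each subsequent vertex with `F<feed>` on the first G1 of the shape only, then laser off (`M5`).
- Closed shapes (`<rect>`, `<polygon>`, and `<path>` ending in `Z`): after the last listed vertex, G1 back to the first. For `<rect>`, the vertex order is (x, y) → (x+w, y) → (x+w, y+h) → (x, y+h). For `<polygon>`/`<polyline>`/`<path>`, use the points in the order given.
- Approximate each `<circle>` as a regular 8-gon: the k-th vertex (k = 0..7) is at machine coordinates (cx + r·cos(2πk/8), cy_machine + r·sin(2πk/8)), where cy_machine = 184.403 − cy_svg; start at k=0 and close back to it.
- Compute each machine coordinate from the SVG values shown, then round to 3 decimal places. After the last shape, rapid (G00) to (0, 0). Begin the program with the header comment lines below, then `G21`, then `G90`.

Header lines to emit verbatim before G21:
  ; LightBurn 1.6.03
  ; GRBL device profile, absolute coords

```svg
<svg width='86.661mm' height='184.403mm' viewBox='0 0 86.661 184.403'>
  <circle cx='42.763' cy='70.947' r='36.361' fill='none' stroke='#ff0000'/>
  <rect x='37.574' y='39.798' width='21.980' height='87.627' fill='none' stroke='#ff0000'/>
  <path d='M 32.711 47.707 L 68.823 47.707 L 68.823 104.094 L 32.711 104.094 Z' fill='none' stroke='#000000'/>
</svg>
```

; LightBurn 1.6.03
; GRBL device profile, absolute coords
G21
G90
G00 X79.124 Y113.456
M3 S194
G1 X68.474 Y139.167 F3884
G1 X42.763 Y149.817
G1 X17.052 Y139.167
G1 X6.402 Y113.456
G1 X17.052 Y87.745
G1 X42.763 Y77.095
G1 X68.474 Y87.745
G1 X79.124 Y113.456
M5
G00 X37.574 Y144.605
M3 S194
G1 X59.554 Y144.605 F3884
G1 X59.554 Y56.978
G1 X37.574 Y56.978
G1 X37.574 Y144.605
M5
G00 X32.711 Y136.696
M3 S793
G1 X68.823 Y136.696 F875
G1 X68.823 Y80.309
G1 X32.711 Y80.309
G1 X32.711 Y136.696
M5
G00 X0.000 Y0.000

1 u = 1 mm; y_m = 184.403 − y.

[1] `<circle>` circle, #ff0000→engrave S194 F3884: (79.124,113.456) → (68.474,139.167) → (42.763,149.817) → (17.052,139.167) → (6.402,113.456) → (17.052,87.745) → (42.763,77.095) → (68.474,87.745) → (79.124,113.456) (closed)

[2] `<rect>` rectangle, #ff0000→engrave S194 F3884: (37.574,144.605) → (59.554,144.605) → (59.554,56.978) → (37.574,56.978) → (37.574,144.605) (closed)

[3] `<path>` rectangle, #000000→cut S793 F875: (32.711,136.696) → (68.823,136.696) → (68.823,80.309) → (32.711,80.309) → (32.711,136.696) (closed)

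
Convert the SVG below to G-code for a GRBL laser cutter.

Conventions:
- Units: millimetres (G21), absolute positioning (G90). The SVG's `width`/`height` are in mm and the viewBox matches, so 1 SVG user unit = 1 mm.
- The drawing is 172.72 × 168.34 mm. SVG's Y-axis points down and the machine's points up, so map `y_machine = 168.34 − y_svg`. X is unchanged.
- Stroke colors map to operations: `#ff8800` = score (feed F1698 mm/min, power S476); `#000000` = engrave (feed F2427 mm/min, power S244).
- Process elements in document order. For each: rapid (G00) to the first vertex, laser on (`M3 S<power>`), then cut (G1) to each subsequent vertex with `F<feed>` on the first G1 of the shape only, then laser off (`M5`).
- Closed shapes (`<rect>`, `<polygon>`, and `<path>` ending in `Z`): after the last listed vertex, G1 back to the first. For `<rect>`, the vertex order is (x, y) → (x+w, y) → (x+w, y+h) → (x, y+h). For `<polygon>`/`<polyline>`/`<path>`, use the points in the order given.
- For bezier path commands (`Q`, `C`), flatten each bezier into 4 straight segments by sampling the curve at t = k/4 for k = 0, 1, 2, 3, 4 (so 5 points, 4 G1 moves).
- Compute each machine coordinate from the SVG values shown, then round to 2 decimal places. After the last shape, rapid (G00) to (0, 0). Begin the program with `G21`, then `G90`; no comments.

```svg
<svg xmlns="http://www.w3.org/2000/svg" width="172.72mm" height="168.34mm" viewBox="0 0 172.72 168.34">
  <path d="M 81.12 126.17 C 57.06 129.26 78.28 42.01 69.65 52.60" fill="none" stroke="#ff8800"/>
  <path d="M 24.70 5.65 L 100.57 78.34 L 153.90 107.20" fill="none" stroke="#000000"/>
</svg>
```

viewBox `0 0 172.72 168.34` with mm width/height → 1 unit = 1 mm. Flip: y_m = 168.34 − y_svg.

**Shape 1** — `<path>` cubic bezier, stroke `#ff8800` → score (S476, F1698). Control points (SVG): P0=(81.12,126.17), P1=(57.06,129.26), P2=(78.28,42.01), P3=(69.65,52.60); sampled at t=k/4. Machine vertices: (81.12,42.17) → (70.39,53.85) → (69.60,81.77) → (71.70,108.28) → (69.65,115.74). Open path.

**Shape 2** — `<path>` open polyline, stroke `#000000` → engrave (S244, F2427). Machine vertices: (24.70,162.69) → (100.57,90.00) → (153.90,61.14). Open path.

G21
G90
G00 X81.12 Y42.17
M3 S476
G1 X70.39 Y53.85 F1698
G1 X69.60 Y81.77
G1 X71.70 Y108.28
G1 X69.65 Y115.74
M5
G00 X24.70 Y162.69
M3 S244
G1 X100.57 Y90.00 F2427
G1 X153.90 Y61.14
M5
G00 X0.00 Y0.00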